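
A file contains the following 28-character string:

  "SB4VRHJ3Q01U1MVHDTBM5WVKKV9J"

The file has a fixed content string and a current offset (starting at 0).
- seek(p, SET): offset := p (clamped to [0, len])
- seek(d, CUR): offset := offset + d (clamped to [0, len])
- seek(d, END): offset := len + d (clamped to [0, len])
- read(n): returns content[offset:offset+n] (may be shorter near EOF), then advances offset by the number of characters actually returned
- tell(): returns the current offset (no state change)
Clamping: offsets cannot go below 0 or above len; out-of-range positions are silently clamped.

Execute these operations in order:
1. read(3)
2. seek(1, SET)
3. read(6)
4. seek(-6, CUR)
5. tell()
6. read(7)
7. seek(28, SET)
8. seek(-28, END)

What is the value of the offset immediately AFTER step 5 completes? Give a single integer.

After 1 (read(3)): returned 'SB4', offset=3
After 2 (seek(1, SET)): offset=1
After 3 (read(6)): returned 'B4VRHJ', offset=7
After 4 (seek(-6, CUR)): offset=1
After 5 (tell()): offset=1

Answer: 1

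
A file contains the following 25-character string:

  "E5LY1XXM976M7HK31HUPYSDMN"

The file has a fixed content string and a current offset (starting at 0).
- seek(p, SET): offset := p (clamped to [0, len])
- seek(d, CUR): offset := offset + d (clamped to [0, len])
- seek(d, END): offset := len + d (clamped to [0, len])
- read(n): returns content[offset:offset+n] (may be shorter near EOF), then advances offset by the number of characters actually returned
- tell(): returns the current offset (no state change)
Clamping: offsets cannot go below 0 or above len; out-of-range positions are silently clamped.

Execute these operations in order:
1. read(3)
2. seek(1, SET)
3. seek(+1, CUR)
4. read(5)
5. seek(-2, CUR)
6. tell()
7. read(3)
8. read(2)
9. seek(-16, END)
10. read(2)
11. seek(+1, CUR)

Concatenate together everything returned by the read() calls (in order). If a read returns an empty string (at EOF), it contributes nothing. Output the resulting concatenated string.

After 1 (read(3)): returned 'E5L', offset=3
After 2 (seek(1, SET)): offset=1
After 3 (seek(+1, CUR)): offset=2
After 4 (read(5)): returned 'LY1XX', offset=7
After 5 (seek(-2, CUR)): offset=5
After 6 (tell()): offset=5
After 7 (read(3)): returned 'XXM', offset=8
After 8 (read(2)): returned '97', offset=10
After 9 (seek(-16, END)): offset=9
After 10 (read(2)): returned '76', offset=11
After 11 (seek(+1, CUR)): offset=12

Answer: E5LLY1XXXXM9776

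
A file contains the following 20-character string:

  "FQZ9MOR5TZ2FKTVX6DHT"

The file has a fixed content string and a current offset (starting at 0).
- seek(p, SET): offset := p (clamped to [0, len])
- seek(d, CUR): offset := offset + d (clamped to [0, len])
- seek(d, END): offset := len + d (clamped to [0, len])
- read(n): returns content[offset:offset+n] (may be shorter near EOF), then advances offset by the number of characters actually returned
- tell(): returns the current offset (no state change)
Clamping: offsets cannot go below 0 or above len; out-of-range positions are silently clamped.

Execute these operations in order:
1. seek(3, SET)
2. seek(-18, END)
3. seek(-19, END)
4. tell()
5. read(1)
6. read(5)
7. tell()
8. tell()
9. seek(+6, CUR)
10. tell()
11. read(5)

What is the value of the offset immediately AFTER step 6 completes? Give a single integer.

Answer: 7

Derivation:
After 1 (seek(3, SET)): offset=3
After 2 (seek(-18, END)): offset=2
After 3 (seek(-19, END)): offset=1
After 4 (tell()): offset=1
After 5 (read(1)): returned 'Q', offset=2
After 6 (read(5)): returned 'Z9MOR', offset=7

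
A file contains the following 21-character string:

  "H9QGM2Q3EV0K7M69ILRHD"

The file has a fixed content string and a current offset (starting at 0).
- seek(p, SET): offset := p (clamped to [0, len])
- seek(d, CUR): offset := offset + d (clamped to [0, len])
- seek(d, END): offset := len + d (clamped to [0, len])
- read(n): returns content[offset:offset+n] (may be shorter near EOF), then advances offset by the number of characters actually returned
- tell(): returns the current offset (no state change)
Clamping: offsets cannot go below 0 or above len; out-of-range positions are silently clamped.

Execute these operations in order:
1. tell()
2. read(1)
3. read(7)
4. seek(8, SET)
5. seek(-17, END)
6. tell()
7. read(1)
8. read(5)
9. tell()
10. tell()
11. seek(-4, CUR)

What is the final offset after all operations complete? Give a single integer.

Answer: 6

Derivation:
After 1 (tell()): offset=0
After 2 (read(1)): returned 'H', offset=1
After 3 (read(7)): returned '9QGM2Q3', offset=8
After 4 (seek(8, SET)): offset=8
After 5 (seek(-17, END)): offset=4
After 6 (tell()): offset=4
After 7 (read(1)): returned 'M', offset=5
After 8 (read(5)): returned '2Q3EV', offset=10
After 9 (tell()): offset=10
After 10 (tell()): offset=10
After 11 (seek(-4, CUR)): offset=6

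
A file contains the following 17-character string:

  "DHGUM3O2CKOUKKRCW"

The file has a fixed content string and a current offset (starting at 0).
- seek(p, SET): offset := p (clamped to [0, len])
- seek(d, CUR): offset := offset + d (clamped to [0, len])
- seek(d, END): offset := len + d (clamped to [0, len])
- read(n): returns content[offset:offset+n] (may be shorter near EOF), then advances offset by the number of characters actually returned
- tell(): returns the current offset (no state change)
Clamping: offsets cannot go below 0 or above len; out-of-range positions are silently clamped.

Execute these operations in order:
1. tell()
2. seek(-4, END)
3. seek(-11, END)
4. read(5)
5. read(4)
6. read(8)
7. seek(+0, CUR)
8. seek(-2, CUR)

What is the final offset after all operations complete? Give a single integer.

After 1 (tell()): offset=0
After 2 (seek(-4, END)): offset=13
After 3 (seek(-11, END)): offset=6
After 4 (read(5)): returned 'O2CKO', offset=11
After 5 (read(4)): returned 'UKKR', offset=15
After 6 (read(8)): returned 'CW', offset=17
After 7 (seek(+0, CUR)): offset=17
After 8 (seek(-2, CUR)): offset=15

Answer: 15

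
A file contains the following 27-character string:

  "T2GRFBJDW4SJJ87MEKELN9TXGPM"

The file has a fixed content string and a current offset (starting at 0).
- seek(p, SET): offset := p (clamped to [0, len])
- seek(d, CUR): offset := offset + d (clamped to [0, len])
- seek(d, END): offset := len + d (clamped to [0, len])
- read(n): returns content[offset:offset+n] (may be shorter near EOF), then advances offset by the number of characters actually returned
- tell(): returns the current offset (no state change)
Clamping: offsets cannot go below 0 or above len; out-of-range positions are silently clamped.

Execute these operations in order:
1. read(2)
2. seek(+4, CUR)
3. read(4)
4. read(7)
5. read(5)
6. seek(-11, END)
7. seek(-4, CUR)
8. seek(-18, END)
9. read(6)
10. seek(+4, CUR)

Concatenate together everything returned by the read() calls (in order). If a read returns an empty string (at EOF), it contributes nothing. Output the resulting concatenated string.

After 1 (read(2)): returned 'T2', offset=2
After 2 (seek(+4, CUR)): offset=6
After 3 (read(4)): returned 'JDW4', offset=10
After 4 (read(7)): returned 'SJJ87ME', offset=17
After 5 (read(5)): returned 'KELN9', offset=22
After 6 (seek(-11, END)): offset=16
After 7 (seek(-4, CUR)): offset=12
After 8 (seek(-18, END)): offset=9
After 9 (read(6)): returned '4SJJ87', offset=15
After 10 (seek(+4, CUR)): offset=19

Answer: T2JDW4SJJ87MEKELN94SJJ87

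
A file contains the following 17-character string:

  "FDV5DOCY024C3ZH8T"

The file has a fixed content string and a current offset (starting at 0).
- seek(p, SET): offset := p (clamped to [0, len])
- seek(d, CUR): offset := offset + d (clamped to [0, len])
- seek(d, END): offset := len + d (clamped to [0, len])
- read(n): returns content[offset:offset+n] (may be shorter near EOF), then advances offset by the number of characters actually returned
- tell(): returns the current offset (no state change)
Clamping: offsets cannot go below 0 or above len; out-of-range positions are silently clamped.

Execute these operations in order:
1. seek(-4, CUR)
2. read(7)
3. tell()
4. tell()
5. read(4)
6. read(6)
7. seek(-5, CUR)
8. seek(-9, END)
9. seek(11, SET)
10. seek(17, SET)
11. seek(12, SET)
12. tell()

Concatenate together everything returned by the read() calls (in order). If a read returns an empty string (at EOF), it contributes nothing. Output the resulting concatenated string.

Answer: FDV5DOCY024C3ZH8T

Derivation:
After 1 (seek(-4, CUR)): offset=0
After 2 (read(7)): returned 'FDV5DOC', offset=7
After 3 (tell()): offset=7
After 4 (tell()): offset=7
After 5 (read(4)): returned 'Y024', offset=11
After 6 (read(6)): returned 'C3ZH8T', offset=17
After 7 (seek(-5, CUR)): offset=12
After 8 (seek(-9, END)): offset=8
After 9 (seek(11, SET)): offset=11
After 10 (seek(17, SET)): offset=17
After 11 (seek(12, SET)): offset=12
After 12 (tell()): offset=12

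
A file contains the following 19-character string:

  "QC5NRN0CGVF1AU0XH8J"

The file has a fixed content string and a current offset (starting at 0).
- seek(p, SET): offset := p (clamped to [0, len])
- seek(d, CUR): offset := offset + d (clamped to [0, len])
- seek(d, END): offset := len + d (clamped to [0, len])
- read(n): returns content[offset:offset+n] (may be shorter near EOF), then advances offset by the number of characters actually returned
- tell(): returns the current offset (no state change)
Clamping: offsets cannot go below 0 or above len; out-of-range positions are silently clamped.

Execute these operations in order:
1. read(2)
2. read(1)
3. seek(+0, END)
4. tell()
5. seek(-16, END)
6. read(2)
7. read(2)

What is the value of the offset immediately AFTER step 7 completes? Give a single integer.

After 1 (read(2)): returned 'QC', offset=2
After 2 (read(1)): returned '5', offset=3
After 3 (seek(+0, END)): offset=19
After 4 (tell()): offset=19
After 5 (seek(-16, END)): offset=3
After 6 (read(2)): returned 'NR', offset=5
After 7 (read(2)): returned 'N0', offset=7

Answer: 7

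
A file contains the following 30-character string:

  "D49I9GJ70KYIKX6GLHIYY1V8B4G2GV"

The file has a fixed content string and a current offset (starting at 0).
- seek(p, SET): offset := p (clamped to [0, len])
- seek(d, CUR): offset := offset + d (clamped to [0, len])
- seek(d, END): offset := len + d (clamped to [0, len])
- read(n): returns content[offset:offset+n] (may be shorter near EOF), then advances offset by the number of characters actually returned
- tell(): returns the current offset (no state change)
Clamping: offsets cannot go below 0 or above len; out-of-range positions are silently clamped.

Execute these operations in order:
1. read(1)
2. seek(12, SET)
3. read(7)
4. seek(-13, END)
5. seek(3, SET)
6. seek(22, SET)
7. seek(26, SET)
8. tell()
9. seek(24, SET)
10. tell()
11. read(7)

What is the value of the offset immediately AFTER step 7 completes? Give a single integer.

After 1 (read(1)): returned 'D', offset=1
After 2 (seek(12, SET)): offset=12
After 3 (read(7)): returned 'KX6GLHI', offset=19
After 4 (seek(-13, END)): offset=17
After 5 (seek(3, SET)): offset=3
After 6 (seek(22, SET)): offset=22
After 7 (seek(26, SET)): offset=26

Answer: 26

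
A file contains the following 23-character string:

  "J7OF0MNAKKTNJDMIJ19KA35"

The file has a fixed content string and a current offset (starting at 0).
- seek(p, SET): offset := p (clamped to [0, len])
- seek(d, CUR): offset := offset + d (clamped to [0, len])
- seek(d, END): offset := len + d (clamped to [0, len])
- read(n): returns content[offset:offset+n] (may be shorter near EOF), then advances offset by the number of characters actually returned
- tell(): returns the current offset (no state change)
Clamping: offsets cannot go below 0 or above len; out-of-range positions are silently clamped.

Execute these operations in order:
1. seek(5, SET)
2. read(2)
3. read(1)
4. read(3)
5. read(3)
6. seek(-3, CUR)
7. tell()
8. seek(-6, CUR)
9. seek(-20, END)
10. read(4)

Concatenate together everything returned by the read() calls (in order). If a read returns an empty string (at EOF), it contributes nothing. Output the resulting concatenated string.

After 1 (seek(5, SET)): offset=5
After 2 (read(2)): returned 'MN', offset=7
After 3 (read(1)): returned 'A', offset=8
After 4 (read(3)): returned 'KKT', offset=11
After 5 (read(3)): returned 'NJD', offset=14
After 6 (seek(-3, CUR)): offset=11
After 7 (tell()): offset=11
After 8 (seek(-6, CUR)): offset=5
After 9 (seek(-20, END)): offset=3
After 10 (read(4)): returned 'F0MN', offset=7

Answer: MNAKKTNJDF0MN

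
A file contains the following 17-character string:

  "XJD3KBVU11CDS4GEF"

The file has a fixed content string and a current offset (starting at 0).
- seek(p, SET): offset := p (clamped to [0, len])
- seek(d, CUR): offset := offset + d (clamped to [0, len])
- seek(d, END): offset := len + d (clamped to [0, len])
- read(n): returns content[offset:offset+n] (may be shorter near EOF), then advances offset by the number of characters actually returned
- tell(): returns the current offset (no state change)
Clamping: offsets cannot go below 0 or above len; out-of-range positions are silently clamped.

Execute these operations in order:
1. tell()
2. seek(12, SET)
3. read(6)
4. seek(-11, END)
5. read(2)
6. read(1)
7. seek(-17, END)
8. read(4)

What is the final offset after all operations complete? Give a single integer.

After 1 (tell()): offset=0
After 2 (seek(12, SET)): offset=12
After 3 (read(6)): returned 'S4GEF', offset=17
After 4 (seek(-11, END)): offset=6
After 5 (read(2)): returned 'VU', offset=8
After 6 (read(1)): returned '1', offset=9
After 7 (seek(-17, END)): offset=0
After 8 (read(4)): returned 'XJD3', offset=4

Answer: 4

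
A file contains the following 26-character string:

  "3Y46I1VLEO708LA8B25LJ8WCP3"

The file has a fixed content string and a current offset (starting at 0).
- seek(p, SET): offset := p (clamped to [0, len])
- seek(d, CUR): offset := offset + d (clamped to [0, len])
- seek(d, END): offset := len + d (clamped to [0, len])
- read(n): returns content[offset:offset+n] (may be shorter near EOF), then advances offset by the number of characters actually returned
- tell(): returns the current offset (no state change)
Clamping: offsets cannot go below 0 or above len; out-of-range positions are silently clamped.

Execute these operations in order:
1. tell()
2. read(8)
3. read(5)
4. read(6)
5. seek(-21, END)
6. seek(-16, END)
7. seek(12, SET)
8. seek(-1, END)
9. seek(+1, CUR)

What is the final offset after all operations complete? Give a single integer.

Answer: 26

Derivation:
After 1 (tell()): offset=0
After 2 (read(8)): returned '3Y46I1VL', offset=8
After 3 (read(5)): returned 'EO708', offset=13
After 4 (read(6)): returned 'LA8B25', offset=19
After 5 (seek(-21, END)): offset=5
After 6 (seek(-16, END)): offset=10
After 7 (seek(12, SET)): offset=12
After 8 (seek(-1, END)): offset=25
After 9 (seek(+1, CUR)): offset=26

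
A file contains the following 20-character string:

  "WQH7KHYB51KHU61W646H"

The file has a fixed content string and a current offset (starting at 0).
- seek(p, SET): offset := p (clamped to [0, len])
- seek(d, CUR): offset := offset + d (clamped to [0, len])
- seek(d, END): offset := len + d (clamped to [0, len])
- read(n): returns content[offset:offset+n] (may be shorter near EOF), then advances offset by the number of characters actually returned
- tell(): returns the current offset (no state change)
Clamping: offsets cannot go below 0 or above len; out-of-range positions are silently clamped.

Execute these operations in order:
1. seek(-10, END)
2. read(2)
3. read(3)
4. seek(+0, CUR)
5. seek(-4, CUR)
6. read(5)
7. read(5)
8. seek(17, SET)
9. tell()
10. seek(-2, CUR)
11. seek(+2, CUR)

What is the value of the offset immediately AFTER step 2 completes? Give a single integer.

After 1 (seek(-10, END)): offset=10
After 2 (read(2)): returned 'KH', offset=12

Answer: 12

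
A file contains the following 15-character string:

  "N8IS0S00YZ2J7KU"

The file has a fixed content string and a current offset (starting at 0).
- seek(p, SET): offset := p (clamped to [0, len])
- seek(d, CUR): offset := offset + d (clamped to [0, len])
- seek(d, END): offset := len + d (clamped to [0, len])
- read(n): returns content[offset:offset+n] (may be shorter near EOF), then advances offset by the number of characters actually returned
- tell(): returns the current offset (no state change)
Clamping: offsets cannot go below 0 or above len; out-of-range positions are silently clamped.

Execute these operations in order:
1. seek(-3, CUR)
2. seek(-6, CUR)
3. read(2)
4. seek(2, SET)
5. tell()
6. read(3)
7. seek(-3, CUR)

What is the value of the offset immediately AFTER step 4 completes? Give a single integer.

Answer: 2

Derivation:
After 1 (seek(-3, CUR)): offset=0
After 2 (seek(-6, CUR)): offset=0
After 3 (read(2)): returned 'N8', offset=2
After 4 (seek(2, SET)): offset=2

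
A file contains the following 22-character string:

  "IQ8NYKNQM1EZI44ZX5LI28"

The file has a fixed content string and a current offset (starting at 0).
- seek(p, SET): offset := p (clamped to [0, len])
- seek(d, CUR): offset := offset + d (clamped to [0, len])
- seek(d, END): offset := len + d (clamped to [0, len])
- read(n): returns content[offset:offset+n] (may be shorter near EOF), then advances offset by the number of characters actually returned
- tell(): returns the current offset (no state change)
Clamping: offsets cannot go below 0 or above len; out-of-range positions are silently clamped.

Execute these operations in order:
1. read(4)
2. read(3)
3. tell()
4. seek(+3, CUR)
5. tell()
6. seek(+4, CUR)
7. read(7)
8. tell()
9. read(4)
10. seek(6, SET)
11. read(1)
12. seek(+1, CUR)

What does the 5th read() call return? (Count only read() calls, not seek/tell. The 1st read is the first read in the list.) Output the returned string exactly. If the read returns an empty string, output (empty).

Answer: N

Derivation:
After 1 (read(4)): returned 'IQ8N', offset=4
After 2 (read(3)): returned 'YKN', offset=7
After 3 (tell()): offset=7
After 4 (seek(+3, CUR)): offset=10
After 5 (tell()): offset=10
After 6 (seek(+4, CUR)): offset=14
After 7 (read(7)): returned '4ZX5LI2', offset=21
After 8 (tell()): offset=21
After 9 (read(4)): returned '8', offset=22
After 10 (seek(6, SET)): offset=6
After 11 (read(1)): returned 'N', offset=7
After 12 (seek(+1, CUR)): offset=8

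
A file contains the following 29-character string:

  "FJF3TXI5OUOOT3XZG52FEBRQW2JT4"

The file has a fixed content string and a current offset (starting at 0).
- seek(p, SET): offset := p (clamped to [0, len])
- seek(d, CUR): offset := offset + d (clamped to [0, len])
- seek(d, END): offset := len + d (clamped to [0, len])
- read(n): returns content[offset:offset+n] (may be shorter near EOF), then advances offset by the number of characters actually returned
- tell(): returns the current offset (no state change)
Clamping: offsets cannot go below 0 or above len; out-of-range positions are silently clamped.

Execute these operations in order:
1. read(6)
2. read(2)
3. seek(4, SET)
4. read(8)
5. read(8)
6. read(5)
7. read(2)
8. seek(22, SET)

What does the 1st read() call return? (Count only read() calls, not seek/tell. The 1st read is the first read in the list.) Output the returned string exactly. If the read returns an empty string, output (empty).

After 1 (read(6)): returned 'FJF3TX', offset=6
After 2 (read(2)): returned 'I5', offset=8
After 3 (seek(4, SET)): offset=4
After 4 (read(8)): returned 'TXI5OUOO', offset=12
After 5 (read(8)): returned 'T3XZG52F', offset=20
After 6 (read(5)): returned 'EBRQW', offset=25
After 7 (read(2)): returned '2J', offset=27
After 8 (seek(22, SET)): offset=22

Answer: FJF3TX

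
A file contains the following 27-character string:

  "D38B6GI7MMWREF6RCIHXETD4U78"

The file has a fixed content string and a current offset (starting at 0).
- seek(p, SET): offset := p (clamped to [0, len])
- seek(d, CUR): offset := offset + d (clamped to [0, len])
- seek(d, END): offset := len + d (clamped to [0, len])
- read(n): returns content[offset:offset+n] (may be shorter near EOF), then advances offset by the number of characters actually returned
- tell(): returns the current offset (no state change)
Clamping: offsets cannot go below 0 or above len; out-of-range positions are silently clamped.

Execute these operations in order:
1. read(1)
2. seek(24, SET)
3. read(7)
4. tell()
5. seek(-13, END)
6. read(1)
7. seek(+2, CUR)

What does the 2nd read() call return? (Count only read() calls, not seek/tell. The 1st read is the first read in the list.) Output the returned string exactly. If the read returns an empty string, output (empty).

Answer: U78

Derivation:
After 1 (read(1)): returned 'D', offset=1
After 2 (seek(24, SET)): offset=24
After 3 (read(7)): returned 'U78', offset=27
After 4 (tell()): offset=27
After 5 (seek(-13, END)): offset=14
After 6 (read(1)): returned '6', offset=15
After 7 (seek(+2, CUR)): offset=17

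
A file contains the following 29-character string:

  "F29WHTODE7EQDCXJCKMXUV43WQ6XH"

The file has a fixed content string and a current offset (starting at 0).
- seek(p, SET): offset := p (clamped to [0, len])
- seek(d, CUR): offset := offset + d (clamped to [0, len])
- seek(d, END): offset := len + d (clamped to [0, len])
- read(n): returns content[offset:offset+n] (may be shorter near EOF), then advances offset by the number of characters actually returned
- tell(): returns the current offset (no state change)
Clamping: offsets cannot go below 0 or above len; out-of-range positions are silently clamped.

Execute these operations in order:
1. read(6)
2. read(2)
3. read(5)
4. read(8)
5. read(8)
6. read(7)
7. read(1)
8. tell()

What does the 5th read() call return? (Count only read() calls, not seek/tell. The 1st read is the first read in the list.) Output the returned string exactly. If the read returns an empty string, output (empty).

After 1 (read(6)): returned 'F29WHT', offset=6
After 2 (read(2)): returned 'OD', offset=8
After 3 (read(5)): returned 'E7EQD', offset=13
After 4 (read(8)): returned 'CXJCKMXU', offset=21
After 5 (read(8)): returned 'V43WQ6XH', offset=29
After 6 (read(7)): returned '', offset=29
After 7 (read(1)): returned '', offset=29
After 8 (tell()): offset=29

Answer: V43WQ6XH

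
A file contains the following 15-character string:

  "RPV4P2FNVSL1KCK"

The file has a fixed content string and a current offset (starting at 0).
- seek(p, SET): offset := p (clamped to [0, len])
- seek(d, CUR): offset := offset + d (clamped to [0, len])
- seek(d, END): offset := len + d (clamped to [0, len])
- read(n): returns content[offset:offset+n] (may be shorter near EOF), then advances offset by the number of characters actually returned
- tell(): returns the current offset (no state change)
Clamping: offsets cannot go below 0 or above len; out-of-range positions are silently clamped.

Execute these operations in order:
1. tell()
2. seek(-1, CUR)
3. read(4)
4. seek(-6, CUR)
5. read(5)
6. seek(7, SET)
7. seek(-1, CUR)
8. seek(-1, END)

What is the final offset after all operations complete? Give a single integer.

After 1 (tell()): offset=0
After 2 (seek(-1, CUR)): offset=0
After 3 (read(4)): returned 'RPV4', offset=4
After 4 (seek(-6, CUR)): offset=0
After 5 (read(5)): returned 'RPV4P', offset=5
After 6 (seek(7, SET)): offset=7
After 7 (seek(-1, CUR)): offset=6
After 8 (seek(-1, END)): offset=14

Answer: 14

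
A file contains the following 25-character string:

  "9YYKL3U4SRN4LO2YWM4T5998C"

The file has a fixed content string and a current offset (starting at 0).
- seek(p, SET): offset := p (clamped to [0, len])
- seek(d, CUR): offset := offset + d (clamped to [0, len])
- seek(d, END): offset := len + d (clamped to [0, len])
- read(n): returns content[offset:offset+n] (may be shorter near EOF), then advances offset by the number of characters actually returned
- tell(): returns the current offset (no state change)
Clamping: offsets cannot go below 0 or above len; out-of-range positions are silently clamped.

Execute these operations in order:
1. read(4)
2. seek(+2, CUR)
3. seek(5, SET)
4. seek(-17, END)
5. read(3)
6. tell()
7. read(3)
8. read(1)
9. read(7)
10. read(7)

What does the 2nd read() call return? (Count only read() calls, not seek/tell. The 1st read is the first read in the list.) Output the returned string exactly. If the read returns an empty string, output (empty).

After 1 (read(4)): returned '9YYK', offset=4
After 2 (seek(+2, CUR)): offset=6
After 3 (seek(5, SET)): offset=5
After 4 (seek(-17, END)): offset=8
After 5 (read(3)): returned 'SRN', offset=11
After 6 (tell()): offset=11
After 7 (read(3)): returned '4LO', offset=14
After 8 (read(1)): returned '2', offset=15
After 9 (read(7)): returned 'YWM4T59', offset=22
After 10 (read(7)): returned '98C', offset=25

Answer: SRN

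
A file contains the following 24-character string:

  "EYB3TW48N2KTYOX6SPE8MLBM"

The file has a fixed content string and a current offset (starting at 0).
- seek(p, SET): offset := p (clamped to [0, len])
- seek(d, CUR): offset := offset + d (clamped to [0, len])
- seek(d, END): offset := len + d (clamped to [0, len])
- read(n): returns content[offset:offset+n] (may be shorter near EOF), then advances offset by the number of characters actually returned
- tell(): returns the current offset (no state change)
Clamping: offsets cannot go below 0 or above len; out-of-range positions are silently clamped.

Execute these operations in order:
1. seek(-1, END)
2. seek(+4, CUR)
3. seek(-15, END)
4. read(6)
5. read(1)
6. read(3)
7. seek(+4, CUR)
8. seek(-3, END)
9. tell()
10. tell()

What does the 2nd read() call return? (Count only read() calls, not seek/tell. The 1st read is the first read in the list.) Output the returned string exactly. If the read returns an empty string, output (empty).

Answer: 6

Derivation:
After 1 (seek(-1, END)): offset=23
After 2 (seek(+4, CUR)): offset=24
After 3 (seek(-15, END)): offset=9
After 4 (read(6)): returned '2KTYOX', offset=15
After 5 (read(1)): returned '6', offset=16
After 6 (read(3)): returned 'SPE', offset=19
After 7 (seek(+4, CUR)): offset=23
After 8 (seek(-3, END)): offset=21
After 9 (tell()): offset=21
After 10 (tell()): offset=21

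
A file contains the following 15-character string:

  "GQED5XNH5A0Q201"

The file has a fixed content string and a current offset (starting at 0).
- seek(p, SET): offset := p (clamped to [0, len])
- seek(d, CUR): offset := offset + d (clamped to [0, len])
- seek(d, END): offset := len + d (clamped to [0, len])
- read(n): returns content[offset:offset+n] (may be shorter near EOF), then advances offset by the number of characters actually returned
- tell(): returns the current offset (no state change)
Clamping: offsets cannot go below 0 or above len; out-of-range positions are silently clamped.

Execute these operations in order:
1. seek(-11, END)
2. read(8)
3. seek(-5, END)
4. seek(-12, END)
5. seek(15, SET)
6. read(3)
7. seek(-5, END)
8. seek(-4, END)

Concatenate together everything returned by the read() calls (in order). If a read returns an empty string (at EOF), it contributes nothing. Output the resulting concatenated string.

After 1 (seek(-11, END)): offset=4
After 2 (read(8)): returned '5XNH5A0Q', offset=12
After 3 (seek(-5, END)): offset=10
After 4 (seek(-12, END)): offset=3
After 5 (seek(15, SET)): offset=15
After 6 (read(3)): returned '', offset=15
After 7 (seek(-5, END)): offset=10
After 8 (seek(-4, END)): offset=11

Answer: 5XNH5A0Q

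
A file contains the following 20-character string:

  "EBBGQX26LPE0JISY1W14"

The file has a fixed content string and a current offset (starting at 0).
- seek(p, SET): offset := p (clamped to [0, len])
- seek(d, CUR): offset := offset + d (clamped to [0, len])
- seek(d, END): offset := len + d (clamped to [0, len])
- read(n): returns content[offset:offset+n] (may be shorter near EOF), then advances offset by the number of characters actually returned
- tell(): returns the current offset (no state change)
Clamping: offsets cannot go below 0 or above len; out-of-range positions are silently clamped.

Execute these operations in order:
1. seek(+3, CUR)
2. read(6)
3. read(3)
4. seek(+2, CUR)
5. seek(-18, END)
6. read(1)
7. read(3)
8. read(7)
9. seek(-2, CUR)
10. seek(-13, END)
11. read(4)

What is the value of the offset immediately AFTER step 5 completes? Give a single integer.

After 1 (seek(+3, CUR)): offset=3
After 2 (read(6)): returned 'GQX26L', offset=9
After 3 (read(3)): returned 'PE0', offset=12
After 4 (seek(+2, CUR)): offset=14
After 5 (seek(-18, END)): offset=2

Answer: 2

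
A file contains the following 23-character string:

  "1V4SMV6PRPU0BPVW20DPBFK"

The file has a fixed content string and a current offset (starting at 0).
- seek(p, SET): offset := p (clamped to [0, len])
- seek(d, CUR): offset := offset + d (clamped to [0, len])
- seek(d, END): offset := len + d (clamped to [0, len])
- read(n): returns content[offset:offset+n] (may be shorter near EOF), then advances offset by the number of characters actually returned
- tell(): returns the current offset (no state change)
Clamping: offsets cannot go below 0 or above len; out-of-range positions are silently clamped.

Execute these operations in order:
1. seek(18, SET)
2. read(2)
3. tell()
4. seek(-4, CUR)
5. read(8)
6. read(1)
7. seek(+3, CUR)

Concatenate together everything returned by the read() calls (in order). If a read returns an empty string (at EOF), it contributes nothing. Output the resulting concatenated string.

After 1 (seek(18, SET)): offset=18
After 2 (read(2)): returned 'DP', offset=20
After 3 (tell()): offset=20
After 4 (seek(-4, CUR)): offset=16
After 5 (read(8)): returned '20DPBFK', offset=23
After 6 (read(1)): returned '', offset=23
After 7 (seek(+3, CUR)): offset=23

Answer: DP20DPBFK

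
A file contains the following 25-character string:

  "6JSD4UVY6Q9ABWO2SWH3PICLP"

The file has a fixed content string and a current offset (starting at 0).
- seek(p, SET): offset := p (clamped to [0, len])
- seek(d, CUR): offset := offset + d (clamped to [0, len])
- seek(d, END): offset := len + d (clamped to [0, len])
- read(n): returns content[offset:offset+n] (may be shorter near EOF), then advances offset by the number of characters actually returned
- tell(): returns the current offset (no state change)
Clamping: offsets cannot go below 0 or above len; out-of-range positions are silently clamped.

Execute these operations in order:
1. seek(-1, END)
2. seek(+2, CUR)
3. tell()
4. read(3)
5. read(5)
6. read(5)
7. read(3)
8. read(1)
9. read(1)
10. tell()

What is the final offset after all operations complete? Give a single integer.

Answer: 25

Derivation:
After 1 (seek(-1, END)): offset=24
After 2 (seek(+2, CUR)): offset=25
After 3 (tell()): offset=25
After 4 (read(3)): returned '', offset=25
After 5 (read(5)): returned '', offset=25
After 6 (read(5)): returned '', offset=25
After 7 (read(3)): returned '', offset=25
After 8 (read(1)): returned '', offset=25
After 9 (read(1)): returned '', offset=25
After 10 (tell()): offset=25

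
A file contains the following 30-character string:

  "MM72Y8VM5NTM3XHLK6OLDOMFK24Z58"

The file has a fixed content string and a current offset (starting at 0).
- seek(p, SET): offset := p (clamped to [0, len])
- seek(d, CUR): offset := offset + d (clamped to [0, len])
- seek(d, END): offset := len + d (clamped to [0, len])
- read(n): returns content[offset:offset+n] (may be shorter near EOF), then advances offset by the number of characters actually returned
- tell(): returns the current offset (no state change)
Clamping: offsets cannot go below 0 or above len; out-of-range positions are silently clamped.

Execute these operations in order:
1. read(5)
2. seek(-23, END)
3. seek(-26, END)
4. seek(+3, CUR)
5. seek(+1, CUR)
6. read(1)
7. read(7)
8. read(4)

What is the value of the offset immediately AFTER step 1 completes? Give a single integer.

Answer: 5

Derivation:
After 1 (read(5)): returned 'MM72Y', offset=5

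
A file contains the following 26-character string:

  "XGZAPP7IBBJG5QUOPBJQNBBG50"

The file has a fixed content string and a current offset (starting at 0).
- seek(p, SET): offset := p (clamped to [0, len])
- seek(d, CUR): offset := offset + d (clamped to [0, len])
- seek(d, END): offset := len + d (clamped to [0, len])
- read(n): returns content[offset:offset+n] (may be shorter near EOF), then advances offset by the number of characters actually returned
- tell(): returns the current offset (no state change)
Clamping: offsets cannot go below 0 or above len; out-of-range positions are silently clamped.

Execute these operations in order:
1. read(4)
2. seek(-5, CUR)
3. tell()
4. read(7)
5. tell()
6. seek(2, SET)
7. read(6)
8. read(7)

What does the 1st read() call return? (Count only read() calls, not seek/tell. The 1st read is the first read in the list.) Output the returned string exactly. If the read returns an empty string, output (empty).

Answer: XGZA

Derivation:
After 1 (read(4)): returned 'XGZA', offset=4
After 2 (seek(-5, CUR)): offset=0
After 3 (tell()): offset=0
After 4 (read(7)): returned 'XGZAPP7', offset=7
After 5 (tell()): offset=7
After 6 (seek(2, SET)): offset=2
After 7 (read(6)): returned 'ZAPP7I', offset=8
After 8 (read(7)): returned 'BBJG5QU', offset=15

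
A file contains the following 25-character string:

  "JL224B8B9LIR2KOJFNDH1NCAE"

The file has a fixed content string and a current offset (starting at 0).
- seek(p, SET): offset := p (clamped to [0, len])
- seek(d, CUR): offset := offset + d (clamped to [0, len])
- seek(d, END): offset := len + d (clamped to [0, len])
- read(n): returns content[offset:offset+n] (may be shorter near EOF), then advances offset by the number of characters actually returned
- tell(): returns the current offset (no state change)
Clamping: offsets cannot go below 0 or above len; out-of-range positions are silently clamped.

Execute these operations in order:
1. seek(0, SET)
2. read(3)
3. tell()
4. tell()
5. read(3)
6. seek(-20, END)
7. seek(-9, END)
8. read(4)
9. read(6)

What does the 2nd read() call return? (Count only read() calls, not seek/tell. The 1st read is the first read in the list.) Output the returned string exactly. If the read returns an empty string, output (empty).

Answer: 24B

Derivation:
After 1 (seek(0, SET)): offset=0
After 2 (read(3)): returned 'JL2', offset=3
After 3 (tell()): offset=3
After 4 (tell()): offset=3
After 5 (read(3)): returned '24B', offset=6
After 6 (seek(-20, END)): offset=5
After 7 (seek(-9, END)): offset=16
After 8 (read(4)): returned 'FNDH', offset=20
After 9 (read(6)): returned '1NCAE', offset=25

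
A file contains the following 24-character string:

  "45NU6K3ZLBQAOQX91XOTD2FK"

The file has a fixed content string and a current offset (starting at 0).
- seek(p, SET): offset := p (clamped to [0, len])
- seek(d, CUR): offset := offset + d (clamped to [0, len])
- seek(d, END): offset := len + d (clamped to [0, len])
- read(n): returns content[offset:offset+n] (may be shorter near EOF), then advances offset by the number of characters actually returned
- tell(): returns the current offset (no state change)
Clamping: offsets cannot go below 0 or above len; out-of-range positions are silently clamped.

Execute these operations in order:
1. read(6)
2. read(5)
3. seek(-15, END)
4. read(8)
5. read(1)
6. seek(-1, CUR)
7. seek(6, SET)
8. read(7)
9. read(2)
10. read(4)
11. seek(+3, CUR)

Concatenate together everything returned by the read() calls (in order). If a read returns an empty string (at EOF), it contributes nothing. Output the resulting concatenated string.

After 1 (read(6)): returned '45NU6K', offset=6
After 2 (read(5)): returned '3ZLBQ', offset=11
After 3 (seek(-15, END)): offset=9
After 4 (read(8)): returned 'BQAOQX91', offset=17
After 5 (read(1)): returned 'X', offset=18
After 6 (seek(-1, CUR)): offset=17
After 7 (seek(6, SET)): offset=6
After 8 (read(7)): returned '3ZLBQAO', offset=13
After 9 (read(2)): returned 'QX', offset=15
After 10 (read(4)): returned '91XO', offset=19
After 11 (seek(+3, CUR)): offset=22

Answer: 45NU6K3ZLBQBQAOQX91X3ZLBQAOQX91XO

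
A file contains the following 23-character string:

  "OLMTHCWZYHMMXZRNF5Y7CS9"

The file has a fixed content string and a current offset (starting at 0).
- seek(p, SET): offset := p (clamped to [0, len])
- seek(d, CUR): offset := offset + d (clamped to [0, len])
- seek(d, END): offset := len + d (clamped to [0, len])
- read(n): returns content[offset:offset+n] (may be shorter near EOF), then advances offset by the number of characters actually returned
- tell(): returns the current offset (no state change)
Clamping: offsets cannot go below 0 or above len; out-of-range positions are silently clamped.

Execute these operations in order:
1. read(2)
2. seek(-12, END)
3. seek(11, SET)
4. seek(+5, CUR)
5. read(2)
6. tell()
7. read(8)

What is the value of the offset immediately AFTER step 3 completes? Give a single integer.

Answer: 11

Derivation:
After 1 (read(2)): returned 'OL', offset=2
After 2 (seek(-12, END)): offset=11
After 3 (seek(11, SET)): offset=11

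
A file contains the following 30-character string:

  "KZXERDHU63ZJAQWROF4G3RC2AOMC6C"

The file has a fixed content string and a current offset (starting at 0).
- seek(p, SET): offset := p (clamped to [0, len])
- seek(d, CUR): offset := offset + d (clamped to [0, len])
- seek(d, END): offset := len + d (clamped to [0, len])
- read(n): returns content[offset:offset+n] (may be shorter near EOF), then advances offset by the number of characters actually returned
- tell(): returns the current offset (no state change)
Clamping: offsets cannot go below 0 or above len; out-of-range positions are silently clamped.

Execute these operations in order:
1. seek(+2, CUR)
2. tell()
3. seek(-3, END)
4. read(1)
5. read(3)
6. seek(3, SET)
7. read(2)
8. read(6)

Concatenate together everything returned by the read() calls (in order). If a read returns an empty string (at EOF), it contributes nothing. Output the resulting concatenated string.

After 1 (seek(+2, CUR)): offset=2
After 2 (tell()): offset=2
After 3 (seek(-3, END)): offset=27
After 4 (read(1)): returned 'C', offset=28
After 5 (read(3)): returned '6C', offset=30
After 6 (seek(3, SET)): offset=3
After 7 (read(2)): returned 'ER', offset=5
After 8 (read(6)): returned 'DHU63Z', offset=11

Answer: C6CERDHU63Z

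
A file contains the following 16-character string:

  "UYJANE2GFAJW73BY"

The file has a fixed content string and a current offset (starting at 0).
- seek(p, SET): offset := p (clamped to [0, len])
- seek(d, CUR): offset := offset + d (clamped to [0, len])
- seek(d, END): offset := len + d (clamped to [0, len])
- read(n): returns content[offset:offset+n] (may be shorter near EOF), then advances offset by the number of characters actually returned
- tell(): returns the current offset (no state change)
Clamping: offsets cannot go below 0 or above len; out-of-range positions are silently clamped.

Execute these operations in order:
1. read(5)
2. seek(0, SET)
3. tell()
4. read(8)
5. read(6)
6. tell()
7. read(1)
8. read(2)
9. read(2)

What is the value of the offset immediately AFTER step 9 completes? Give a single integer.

After 1 (read(5)): returned 'UYJAN', offset=5
After 2 (seek(0, SET)): offset=0
After 3 (tell()): offset=0
After 4 (read(8)): returned 'UYJANE2G', offset=8
After 5 (read(6)): returned 'FAJW73', offset=14
After 6 (tell()): offset=14
After 7 (read(1)): returned 'B', offset=15
After 8 (read(2)): returned 'Y', offset=16
After 9 (read(2)): returned '', offset=16

Answer: 16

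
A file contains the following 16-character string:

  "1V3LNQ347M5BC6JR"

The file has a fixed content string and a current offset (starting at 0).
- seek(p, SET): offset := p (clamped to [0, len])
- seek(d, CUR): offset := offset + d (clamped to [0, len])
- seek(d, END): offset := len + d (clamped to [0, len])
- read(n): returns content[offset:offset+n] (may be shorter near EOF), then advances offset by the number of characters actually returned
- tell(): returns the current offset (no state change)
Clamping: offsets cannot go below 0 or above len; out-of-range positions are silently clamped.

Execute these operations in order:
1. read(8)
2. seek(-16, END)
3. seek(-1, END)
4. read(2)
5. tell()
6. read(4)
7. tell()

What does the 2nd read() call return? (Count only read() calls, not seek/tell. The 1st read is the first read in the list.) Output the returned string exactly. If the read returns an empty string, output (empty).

Answer: R

Derivation:
After 1 (read(8)): returned '1V3LNQ34', offset=8
After 2 (seek(-16, END)): offset=0
After 3 (seek(-1, END)): offset=15
After 4 (read(2)): returned 'R', offset=16
After 5 (tell()): offset=16
After 6 (read(4)): returned '', offset=16
After 7 (tell()): offset=16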